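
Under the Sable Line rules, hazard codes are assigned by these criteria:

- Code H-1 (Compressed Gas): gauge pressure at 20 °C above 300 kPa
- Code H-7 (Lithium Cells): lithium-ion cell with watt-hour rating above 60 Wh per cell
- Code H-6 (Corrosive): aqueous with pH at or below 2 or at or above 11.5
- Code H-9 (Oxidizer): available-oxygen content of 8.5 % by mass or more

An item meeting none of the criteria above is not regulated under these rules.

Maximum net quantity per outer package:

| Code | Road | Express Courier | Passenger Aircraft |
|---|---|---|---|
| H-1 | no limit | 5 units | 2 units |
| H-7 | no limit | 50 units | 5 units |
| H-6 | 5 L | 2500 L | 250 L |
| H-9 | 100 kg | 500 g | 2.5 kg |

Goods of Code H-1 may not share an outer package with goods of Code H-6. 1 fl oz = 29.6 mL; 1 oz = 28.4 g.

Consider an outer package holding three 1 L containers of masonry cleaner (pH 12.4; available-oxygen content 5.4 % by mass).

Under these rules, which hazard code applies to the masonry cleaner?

Code H-6

pH 12.4 meets the Code H-6 criterion (Corrosive), so the masonry cleaner is Code H-6.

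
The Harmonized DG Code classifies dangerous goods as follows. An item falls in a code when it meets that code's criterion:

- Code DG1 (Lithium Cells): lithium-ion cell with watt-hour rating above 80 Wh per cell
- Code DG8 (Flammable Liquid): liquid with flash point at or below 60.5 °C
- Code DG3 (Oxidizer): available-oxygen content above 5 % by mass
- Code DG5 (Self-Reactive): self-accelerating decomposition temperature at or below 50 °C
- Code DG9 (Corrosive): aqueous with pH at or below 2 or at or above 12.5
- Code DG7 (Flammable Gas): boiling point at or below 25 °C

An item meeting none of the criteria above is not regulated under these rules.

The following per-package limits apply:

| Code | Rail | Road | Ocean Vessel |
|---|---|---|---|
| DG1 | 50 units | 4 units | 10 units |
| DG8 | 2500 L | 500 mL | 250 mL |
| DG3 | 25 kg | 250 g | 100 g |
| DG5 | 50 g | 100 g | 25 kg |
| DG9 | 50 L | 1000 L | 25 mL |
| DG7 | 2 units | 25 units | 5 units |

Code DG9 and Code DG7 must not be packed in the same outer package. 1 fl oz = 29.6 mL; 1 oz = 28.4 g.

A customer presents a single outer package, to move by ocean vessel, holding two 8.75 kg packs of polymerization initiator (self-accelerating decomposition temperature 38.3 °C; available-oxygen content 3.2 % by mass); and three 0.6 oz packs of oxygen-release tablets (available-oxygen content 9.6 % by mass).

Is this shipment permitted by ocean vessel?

Yes

Polymerization initiator: self-accelerating decomposition temperature 38.3 °C ≤ 50 °C → Code DG5 (Self-Reactive).
Oxygen-release tablets: available-oxygen content 9.6 % by mass > 5 % by mass → Code DG3 (Oxidizer).
Code DG5 quantity: two 8.75 kg packs = 17.5 kg.
17.5 kg is within the ocean vessel limit of 25 kg for Code DG5.
Code DG3 quantity: three 0.6 oz packs = 51.12 g.
That is within the Code DG3 ocean vessel limit of 100 g.
The segregation rule (Code DG9 with Code DG7) does not apply to Code DG5 with Code DG3.
Every hazard code is within its ocean vessel limit and no segregation rule is violated.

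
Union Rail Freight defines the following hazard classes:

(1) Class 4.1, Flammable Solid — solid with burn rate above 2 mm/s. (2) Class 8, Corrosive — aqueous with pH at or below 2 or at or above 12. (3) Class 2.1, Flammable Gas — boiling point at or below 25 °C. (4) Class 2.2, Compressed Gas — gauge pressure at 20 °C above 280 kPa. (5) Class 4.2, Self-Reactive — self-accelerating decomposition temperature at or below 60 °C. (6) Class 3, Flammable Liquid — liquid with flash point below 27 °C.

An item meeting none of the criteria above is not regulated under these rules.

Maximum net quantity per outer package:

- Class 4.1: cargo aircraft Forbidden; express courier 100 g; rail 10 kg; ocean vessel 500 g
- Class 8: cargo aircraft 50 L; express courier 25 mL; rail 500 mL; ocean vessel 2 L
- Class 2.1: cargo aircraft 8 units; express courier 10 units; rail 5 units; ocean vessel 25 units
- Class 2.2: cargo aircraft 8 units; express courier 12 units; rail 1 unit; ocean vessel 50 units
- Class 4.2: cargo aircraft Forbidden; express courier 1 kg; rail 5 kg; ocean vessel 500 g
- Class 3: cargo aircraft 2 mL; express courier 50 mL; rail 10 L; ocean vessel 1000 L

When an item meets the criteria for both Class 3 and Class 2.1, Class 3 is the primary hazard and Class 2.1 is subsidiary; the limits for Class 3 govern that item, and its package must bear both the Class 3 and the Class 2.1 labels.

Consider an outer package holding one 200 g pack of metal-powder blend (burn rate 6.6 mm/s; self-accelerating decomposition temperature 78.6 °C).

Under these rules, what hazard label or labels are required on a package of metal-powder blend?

Class 4.1

The metal-powder blend has burn rate 6.6 mm/s, which is > 2 mm/s, so it is Class 4.1 (Flammable Solid).
Only the Class 4.1 label is required.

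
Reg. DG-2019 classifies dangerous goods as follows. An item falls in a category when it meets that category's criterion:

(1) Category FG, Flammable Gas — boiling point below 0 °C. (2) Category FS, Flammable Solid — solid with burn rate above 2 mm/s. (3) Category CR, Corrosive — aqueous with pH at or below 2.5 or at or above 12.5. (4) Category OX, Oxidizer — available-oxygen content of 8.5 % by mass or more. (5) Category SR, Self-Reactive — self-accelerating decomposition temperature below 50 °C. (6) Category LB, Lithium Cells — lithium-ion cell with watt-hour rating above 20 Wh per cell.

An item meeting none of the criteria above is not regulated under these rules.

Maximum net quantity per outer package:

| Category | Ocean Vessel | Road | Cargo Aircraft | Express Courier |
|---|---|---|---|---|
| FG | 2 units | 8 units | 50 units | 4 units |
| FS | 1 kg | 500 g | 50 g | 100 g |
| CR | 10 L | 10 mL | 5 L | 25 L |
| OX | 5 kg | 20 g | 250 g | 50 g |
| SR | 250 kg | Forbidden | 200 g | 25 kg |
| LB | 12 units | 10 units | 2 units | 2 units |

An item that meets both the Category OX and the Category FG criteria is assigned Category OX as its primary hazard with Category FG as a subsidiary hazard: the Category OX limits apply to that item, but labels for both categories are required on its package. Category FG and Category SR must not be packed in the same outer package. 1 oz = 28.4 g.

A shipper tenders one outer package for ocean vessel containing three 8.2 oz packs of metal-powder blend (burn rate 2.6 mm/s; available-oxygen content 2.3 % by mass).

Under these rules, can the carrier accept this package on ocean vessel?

Burn rate 2.6 mm/s meets the Category FS criterion (Flammable Solid), so the metal-powder blend is Category FS.
Category FS quantity: three 8.2 oz packs = 698.64 g.
698.64 g ≤ 1 kg (ocean vessel limit, Category FS) — within limit.

Yes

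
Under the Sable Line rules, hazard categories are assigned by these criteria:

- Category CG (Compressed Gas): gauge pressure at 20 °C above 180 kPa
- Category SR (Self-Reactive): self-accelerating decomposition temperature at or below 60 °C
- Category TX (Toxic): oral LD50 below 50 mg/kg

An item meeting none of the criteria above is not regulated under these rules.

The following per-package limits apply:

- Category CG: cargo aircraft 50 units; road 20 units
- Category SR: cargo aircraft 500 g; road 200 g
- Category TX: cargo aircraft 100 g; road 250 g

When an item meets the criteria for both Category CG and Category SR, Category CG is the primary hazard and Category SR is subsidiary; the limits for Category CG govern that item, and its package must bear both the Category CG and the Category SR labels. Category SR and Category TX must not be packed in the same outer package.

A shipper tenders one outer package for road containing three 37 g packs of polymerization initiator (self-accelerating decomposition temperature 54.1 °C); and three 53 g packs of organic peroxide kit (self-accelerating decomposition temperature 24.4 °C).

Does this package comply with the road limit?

With self-accelerating decomposition temperature 54.1 °C (≤ 60 °C), the polymerization initiator falls in Category SR.
With self-accelerating decomposition temperature 24.4 °C (≤ 60 °C), the organic peroxide kit falls in Category SR.
Category SR net quantity: (three 37 g packs = 111 g) + (three 53 g packs = 159 g) = 270 g.
270 g exceeds the road limit of 200 g for Category SR.

No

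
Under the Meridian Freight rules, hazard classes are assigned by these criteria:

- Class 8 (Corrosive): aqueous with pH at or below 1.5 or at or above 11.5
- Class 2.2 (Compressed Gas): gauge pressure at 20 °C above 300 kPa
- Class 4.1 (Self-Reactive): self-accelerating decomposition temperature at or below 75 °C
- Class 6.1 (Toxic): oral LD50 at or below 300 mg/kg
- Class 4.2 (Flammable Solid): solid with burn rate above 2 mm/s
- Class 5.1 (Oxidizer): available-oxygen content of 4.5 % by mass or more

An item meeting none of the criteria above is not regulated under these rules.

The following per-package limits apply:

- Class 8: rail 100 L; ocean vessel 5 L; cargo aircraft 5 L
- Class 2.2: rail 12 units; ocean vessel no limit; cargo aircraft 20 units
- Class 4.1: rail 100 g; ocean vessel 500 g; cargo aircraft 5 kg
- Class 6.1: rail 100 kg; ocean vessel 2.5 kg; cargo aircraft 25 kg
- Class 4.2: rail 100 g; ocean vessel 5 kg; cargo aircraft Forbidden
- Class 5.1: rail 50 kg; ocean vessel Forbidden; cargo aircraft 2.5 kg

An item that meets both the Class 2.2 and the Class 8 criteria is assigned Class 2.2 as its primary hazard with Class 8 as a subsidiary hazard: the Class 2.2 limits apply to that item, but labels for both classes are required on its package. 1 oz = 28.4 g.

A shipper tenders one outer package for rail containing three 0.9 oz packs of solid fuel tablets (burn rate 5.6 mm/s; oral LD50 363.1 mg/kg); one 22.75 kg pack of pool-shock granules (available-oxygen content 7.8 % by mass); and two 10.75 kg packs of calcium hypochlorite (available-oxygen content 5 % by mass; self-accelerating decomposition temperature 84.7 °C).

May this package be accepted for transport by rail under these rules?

Yes

Solid fuel tablets: burn rate 5.6 mm/s > 2 mm/s → Class 4.2 (Flammable Solid).
The pool-shock granules have available-oxygen content 7.8 % by mass, which is ≥ 4.5 % by mass, so they are Class 5.1 (Oxidizer).
Calcium hypochlorite: available-oxygen content 5 % by mass ≥ 4.5 % by mass → Class 5.1 (Oxidizer).
Total Class 5.1: 22.75 kg + (two 10.75 kg packs = 21.5 kg) = 44.25 kg.
That is within the Class 5.1 rail limit of 50 kg.
Class 4.2 quantity: three 0.9 oz packs = 76.68 g.
76.68 g ≤ 100 g (rail limit, Class 4.2) — within limit.
Every hazard class is within its rail limit and no segregation rule is violated.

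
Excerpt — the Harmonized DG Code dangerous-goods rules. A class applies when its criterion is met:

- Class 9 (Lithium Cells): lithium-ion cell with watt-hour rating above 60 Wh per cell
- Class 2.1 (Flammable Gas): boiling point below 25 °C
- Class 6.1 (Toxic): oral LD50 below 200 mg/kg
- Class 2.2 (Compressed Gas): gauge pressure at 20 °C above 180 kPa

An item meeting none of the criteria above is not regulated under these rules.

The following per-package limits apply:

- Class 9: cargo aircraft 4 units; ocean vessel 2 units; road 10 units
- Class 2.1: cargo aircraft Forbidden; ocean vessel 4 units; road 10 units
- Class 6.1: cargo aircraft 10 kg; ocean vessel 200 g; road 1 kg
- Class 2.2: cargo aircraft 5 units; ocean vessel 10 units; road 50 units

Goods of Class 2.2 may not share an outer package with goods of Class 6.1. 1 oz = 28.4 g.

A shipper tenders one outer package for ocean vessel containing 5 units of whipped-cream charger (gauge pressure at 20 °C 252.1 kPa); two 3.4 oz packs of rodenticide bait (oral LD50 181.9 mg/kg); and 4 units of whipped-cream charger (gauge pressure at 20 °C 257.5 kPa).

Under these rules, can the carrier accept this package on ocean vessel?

Whipped-cream charger: gauge pressure at 20 °C 252.1 kPa > 180 kPa → Class 2.2 (Compressed Gas).
The rodenticide bait has oral LD50 181.9 mg/kg, which is < 200 mg/kg, so it is Class 6.1 (Toxic).
With gauge pressure at 20 °C 257.5 kPa (> 180 kPa), the whipped-cream charger falls in Class 2.2.
Class 2.2 net quantity: 5 units + 4 units = 9 units.
9 units is within the ocean vessel limit of 10 units for Class 2.2.
Class 6.1 quantity: two 3.4 oz packs = 193.12 g.
193.12 g is within the ocean vessel limit of 200 g for Class 6.1.
Class 2.2 and Class 6.1 may not share an outer package.

No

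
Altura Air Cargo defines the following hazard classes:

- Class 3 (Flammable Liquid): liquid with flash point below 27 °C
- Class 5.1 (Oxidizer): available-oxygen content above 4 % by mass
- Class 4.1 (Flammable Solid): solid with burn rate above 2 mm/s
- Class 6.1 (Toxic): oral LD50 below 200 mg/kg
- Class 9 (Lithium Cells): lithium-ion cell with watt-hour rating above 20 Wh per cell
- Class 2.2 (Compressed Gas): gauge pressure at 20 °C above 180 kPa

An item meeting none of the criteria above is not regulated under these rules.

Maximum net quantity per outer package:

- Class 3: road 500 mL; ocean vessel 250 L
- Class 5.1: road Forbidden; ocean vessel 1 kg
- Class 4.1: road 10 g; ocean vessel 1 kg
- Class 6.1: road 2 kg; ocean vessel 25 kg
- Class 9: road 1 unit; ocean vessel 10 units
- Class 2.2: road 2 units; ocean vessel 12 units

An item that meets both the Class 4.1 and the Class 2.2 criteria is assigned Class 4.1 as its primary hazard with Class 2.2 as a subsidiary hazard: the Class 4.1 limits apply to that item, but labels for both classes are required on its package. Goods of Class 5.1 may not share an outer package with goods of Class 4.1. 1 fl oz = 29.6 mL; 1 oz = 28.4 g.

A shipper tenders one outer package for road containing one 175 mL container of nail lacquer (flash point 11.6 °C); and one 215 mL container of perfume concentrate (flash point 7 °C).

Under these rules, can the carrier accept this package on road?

Yes

Flash point 11.6 °C meets the Class 3 criterion (Flammable Liquid), so the nail lacquer is Class 3.
Flash point 7 °C meets the Class 3 criterion (Flammable Liquid), so the perfume concentrate is Class 3.
Total Class 3: 175 mL + 215 mL = 390 mL.
390 mL is within the road limit of 500 mL for Class 3.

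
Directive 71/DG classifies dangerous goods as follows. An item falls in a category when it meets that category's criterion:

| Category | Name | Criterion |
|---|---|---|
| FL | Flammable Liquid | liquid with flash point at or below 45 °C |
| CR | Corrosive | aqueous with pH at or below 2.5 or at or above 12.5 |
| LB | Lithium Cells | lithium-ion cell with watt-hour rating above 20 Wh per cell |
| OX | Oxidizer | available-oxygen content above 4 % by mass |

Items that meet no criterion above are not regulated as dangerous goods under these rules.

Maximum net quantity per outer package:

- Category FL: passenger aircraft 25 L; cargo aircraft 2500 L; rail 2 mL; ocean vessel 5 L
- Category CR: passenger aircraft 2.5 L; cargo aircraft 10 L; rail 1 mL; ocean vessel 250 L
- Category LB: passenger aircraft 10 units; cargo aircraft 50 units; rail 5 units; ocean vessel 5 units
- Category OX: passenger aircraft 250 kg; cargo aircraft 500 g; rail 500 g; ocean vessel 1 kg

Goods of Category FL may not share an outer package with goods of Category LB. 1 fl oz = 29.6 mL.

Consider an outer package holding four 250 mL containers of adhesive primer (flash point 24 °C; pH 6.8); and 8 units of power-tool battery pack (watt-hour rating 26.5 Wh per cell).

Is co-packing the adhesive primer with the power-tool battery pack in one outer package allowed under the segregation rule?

With flash point 24 °C (≤ 45 °C), the adhesive primer falls in Category FL.
The power-tool battery pack has watt-hour rating 26.5 Wh per cell, which is > 20 Wh per cell, so it is Category LB (Lithium Cells).
Category FL and Category LB may not share an outer package.

No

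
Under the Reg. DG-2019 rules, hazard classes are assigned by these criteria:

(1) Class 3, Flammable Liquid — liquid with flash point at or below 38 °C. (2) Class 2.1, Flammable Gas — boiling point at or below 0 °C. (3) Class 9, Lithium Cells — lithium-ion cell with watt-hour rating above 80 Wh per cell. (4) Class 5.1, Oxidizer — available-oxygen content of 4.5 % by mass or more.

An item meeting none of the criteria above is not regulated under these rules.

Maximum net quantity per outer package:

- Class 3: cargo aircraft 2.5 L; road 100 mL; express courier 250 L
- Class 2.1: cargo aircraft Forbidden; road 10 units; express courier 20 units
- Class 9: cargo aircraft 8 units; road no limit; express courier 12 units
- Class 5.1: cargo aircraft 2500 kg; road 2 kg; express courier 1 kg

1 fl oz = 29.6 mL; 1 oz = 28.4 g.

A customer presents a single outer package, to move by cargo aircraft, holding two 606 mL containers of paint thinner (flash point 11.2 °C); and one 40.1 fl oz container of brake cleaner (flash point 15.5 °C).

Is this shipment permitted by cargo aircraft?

The paint thinner has flash point 11.2 °C, which is ≤ 38 °C, so it is Class 3 (Flammable Liquid).
The brake cleaner has flash point 15.5 °C, which is ≤ 38 °C, so it is Class 3 (Flammable Liquid).
Class 3 net quantity: (two 606 mL containers = 1.212 L) + (one 40.1 fl oz container = 1186.96 mL) = 2398.96 mL.
That is within the Class 3 cargo aircraft limit of 2.5 L.

Yes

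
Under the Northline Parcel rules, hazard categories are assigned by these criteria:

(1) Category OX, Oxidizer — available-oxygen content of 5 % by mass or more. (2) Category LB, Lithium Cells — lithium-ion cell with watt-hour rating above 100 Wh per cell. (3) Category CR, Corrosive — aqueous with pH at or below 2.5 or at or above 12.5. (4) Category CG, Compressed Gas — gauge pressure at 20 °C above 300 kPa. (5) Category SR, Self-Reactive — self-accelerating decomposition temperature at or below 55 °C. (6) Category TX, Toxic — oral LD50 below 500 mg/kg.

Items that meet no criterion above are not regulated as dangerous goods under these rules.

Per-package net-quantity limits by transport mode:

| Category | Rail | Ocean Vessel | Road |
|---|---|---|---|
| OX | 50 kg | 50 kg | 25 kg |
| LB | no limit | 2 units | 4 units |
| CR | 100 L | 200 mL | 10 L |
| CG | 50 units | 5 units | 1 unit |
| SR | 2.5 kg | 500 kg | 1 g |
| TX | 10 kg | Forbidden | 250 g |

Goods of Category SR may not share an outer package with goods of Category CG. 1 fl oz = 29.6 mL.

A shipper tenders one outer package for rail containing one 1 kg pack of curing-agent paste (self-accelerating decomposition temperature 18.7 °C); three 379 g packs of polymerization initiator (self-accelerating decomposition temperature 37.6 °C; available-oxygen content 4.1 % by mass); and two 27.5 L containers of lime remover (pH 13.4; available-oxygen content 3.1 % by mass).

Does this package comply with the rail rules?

Yes

Curing-agent paste: self-accelerating decomposition temperature 18.7 °C ≤ 55 °C → Category SR (Self-Reactive).
The polymerization initiator has self-accelerating decomposition temperature 37.6 °C, which is ≤ 55 °C, so it is Category SR (Self-Reactive).
With pH 13.4 (≥ 12.5), the lime remover falls in Category CR.
Total Category SR: 1 kg + (three 379 g packs = 1.137 kg) = 2.137 kg.
2.137 kg is within the rail limit of 2.5 kg for Category SR.
Category CR quantity: two 27.5 L containers = 55 L.
55 L is within the rail limit of 100 L for Category CR.
The segregation rule (Category SR with Category CG) does not apply to Category SR with Category CR.
Every hazard category is within its rail limit and no segregation rule is violated.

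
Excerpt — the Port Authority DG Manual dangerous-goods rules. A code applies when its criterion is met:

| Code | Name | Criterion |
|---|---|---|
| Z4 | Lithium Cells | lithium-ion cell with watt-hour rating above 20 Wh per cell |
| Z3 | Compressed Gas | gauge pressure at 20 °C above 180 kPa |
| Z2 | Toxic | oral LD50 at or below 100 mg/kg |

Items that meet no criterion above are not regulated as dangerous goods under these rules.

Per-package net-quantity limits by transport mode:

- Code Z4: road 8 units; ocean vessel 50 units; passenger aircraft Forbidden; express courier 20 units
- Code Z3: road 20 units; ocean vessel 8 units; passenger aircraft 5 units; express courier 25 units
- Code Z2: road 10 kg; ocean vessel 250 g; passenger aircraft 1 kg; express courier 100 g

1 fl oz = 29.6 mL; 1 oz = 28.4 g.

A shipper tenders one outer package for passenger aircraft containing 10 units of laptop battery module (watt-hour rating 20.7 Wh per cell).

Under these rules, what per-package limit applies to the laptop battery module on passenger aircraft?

Laptop battery module: watt-hour rating 20.7 Wh per cell > 20 Wh per cell → Code Z4 (Lithium Cells).
The passenger aircraft limit for Code Z4 is Forbidden.

Forbidden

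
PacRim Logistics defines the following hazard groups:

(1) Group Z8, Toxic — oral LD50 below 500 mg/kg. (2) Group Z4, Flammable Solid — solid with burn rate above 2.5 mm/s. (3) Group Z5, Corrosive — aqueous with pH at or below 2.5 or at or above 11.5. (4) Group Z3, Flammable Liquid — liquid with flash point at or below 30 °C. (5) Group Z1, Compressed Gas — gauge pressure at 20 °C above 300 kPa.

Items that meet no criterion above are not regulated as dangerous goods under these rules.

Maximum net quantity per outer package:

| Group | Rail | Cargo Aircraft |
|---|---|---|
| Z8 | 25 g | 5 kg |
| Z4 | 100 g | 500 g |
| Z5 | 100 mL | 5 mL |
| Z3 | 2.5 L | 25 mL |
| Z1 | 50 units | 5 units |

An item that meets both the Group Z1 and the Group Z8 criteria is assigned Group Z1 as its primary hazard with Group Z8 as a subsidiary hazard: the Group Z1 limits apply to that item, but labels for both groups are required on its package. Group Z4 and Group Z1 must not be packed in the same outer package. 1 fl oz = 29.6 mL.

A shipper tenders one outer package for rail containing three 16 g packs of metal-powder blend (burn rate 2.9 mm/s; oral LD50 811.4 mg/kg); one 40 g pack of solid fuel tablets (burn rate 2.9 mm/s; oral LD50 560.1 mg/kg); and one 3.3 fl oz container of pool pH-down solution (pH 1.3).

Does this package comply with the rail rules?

Yes

Metal-powder blend: burn rate 2.9 mm/s > 2.5 mm/s → Group Z4 (Flammable Solid).
The solid fuel tablets have burn rate 2.9 mm/s, which is > 2.5 mm/s, so they are Group Z4 (Flammable Solid).
Pool pH-down solution: pH 1.3 ≤ 2.5 → Group Z5 (Corrosive).
Total Group Z4: (three 16 g packs = 48 g) + 40 g = 88 g.
88 g ≤ 100 g (rail limit, Group Z4) — within limit.
Group Z5 quantity: one 3.3 fl oz container = 97.68 mL.
That is within the Group Z5 rail limit of 100 mL.
The segregation rule (Group Z4 with Group Z1) does not apply to Group Z4 with Group Z5.
Every hazard group is within its rail limit and no segregation rule is violated.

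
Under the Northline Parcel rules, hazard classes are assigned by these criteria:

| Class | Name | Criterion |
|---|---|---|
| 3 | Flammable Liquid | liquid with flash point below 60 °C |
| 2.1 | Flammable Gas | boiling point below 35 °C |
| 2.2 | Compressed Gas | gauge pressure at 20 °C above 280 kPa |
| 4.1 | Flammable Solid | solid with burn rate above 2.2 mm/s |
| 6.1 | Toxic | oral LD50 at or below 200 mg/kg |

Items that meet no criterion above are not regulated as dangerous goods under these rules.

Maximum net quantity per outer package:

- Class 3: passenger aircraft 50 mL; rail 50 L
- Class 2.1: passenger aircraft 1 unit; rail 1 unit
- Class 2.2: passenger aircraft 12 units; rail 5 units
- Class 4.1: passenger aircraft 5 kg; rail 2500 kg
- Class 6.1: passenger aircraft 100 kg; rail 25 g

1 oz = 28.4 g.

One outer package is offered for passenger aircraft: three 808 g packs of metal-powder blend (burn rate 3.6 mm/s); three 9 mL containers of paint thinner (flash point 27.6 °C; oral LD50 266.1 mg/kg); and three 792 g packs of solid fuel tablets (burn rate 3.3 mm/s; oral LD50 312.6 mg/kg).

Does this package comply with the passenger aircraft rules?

Metal-powder blend: burn rate 3.6 mm/s > 2.2 mm/s → Class 4.1 (Flammable Solid).
Paint thinner: flash point 27.6 °C < 60 °C → Class 3 (Flammable Liquid).
Burn rate 3.3 mm/s meets the Class 4.1 criterion (Flammable Solid), so the solid fuel tablets are Class 4.1.
Total Class 4.1: (three 808 g packs = 2.424 kg) + (three 792 g packs = 2.376 kg) = 4.8 kg.
4.8 kg ≤ 5 kg (passenger aircraft limit, Class 4.1) — within limit.
Class 3 quantity: three 9 mL containers = 27 mL.
27 mL is within the passenger aircraft limit of 50 mL for Class 3.
Every hazard class is within its passenger aircraft limit and no segregation rule is violated.

Yes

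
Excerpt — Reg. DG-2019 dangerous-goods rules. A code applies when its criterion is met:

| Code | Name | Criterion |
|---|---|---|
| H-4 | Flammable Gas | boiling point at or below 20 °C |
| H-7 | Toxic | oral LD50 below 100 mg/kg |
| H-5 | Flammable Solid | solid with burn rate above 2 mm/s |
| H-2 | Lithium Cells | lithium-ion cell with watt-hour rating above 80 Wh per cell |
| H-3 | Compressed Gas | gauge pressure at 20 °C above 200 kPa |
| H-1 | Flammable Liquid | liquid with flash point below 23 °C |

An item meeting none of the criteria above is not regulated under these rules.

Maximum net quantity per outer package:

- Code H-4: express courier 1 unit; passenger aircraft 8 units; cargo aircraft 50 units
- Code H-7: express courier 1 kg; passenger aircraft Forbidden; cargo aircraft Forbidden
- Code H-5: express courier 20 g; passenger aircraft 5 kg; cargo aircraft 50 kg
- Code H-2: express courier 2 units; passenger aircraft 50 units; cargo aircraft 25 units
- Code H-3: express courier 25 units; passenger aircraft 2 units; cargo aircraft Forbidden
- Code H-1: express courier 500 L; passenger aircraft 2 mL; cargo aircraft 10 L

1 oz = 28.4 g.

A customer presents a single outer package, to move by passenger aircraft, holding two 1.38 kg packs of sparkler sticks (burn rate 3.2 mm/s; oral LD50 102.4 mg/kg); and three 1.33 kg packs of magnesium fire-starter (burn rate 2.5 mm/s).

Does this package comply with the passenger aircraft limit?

Burn rate 3.2 mm/s meets the Code H-5 criterion (Flammable Solid), so the sparkler sticks are Code H-5.
Burn rate 2.5 mm/s meets the Code H-5 criterion (Flammable Solid), so the magnesium fire-starter is Code H-5.
Total Code H-5: (two 1.38 kg packs = 2.76 kg) + (three 1.33 kg packs = 3.99 kg) = 6.75 kg.
That exceeds the Code H-5 passenger aircraft limit of 5 kg.

No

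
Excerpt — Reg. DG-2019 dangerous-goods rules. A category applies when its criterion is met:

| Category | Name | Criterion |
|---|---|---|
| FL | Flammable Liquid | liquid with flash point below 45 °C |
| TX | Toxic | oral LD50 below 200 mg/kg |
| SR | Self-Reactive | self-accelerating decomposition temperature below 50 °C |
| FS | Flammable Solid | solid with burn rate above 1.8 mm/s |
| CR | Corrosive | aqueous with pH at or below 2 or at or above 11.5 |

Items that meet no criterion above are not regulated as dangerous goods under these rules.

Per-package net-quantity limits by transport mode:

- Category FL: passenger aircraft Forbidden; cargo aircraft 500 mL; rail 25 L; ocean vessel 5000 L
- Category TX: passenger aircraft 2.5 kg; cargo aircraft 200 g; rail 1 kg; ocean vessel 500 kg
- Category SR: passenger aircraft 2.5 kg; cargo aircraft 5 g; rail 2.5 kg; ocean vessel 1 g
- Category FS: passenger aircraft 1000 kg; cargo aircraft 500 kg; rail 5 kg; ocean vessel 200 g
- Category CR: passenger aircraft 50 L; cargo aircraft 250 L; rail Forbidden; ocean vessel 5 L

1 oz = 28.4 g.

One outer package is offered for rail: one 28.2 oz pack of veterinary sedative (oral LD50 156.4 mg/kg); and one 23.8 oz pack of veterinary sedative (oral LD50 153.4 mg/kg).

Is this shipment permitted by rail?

Oral LD50 156.4 mg/kg meets the Category TX criterion (Toxic), so the veterinary sedative is Category TX.
Oral LD50 153.4 mg/kg meets the Category TX criterion (Toxic), so the veterinary sedative is Category TX.
Total Category TX: (one 28.2 oz pack = 800.88 g) + (one 23.8 oz pack = 675.92 g) = 1476.8 g.
1476.8 g exceeds the rail limit of 1 kg for Category TX.

No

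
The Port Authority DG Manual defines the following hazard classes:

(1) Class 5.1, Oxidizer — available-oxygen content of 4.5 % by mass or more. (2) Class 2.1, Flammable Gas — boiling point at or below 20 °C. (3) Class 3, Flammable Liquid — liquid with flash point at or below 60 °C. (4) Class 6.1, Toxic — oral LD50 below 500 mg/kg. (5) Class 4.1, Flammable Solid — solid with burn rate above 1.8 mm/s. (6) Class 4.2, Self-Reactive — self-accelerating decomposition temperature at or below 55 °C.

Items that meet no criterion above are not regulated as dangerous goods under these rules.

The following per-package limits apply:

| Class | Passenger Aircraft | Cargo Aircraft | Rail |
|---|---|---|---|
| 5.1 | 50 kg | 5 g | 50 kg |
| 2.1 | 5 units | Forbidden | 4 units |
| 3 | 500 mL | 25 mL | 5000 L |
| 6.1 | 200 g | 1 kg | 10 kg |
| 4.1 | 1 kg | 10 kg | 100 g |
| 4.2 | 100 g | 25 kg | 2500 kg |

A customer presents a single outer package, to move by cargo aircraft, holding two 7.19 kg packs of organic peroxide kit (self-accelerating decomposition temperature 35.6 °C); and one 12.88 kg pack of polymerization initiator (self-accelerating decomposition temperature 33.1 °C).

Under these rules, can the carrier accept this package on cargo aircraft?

No

The organic peroxide kit has self-accelerating decomposition temperature 35.6 °C, which is ≤ 55 °C, so it is Class 4.2 (Self-Reactive).
Self-accelerating decomposition temperature 33.1 °C meets the Class 4.2 criterion (Self-Reactive), so the polymerization initiator is Class 4.2.
Total Class 4.2: (two 7.19 kg packs = 14.38 kg) + 12.88 kg = 27.26 kg.
That exceeds the Class 4.2 cargo aircraft limit of 25 kg.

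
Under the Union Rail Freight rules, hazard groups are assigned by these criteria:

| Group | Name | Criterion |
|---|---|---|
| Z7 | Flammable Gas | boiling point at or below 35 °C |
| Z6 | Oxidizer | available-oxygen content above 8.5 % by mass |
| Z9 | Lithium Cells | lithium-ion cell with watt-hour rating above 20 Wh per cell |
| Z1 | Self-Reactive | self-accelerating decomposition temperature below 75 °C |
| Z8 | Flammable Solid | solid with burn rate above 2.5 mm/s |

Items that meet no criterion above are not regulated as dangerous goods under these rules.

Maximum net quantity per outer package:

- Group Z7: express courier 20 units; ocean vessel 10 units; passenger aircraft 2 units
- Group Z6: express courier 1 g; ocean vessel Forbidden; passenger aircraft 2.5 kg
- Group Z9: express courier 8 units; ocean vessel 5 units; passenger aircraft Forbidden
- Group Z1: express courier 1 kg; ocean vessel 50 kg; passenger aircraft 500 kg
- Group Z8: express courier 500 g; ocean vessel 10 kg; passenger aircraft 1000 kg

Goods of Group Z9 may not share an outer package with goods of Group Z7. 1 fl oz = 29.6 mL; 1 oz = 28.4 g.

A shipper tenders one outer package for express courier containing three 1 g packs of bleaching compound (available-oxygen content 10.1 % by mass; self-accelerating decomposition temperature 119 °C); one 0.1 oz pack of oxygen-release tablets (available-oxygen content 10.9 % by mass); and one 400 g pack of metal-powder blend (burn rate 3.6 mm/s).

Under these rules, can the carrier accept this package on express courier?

Bleaching compound: available-oxygen content 10.1 % by mass > 8.5 % by mass → Group Z6 (Oxidizer).
Available-oxygen content 10.9 % by mass meets the Group Z6 criterion (Oxidizer), so the oxygen-release tablets are Group Z6.
Metal-powder blend: burn rate 3.6 mm/s > 2.5 mm/s → Group Z8 (Flammable Solid).
Group Z6 net quantity: (three 1 g packs = 3 g) + (one 0.1 oz pack = 2.84 g) = 5.84 g.
5.84 g exceeds the express courier limit of 1 g for Group Z6.
Group Z8 quantity: 400 g.
400 g is within the express courier limit of 500 g for Group Z8.
The segregation rule (Group Z9 with Group Z7) does not apply to Group Z6 with Group Z8.

No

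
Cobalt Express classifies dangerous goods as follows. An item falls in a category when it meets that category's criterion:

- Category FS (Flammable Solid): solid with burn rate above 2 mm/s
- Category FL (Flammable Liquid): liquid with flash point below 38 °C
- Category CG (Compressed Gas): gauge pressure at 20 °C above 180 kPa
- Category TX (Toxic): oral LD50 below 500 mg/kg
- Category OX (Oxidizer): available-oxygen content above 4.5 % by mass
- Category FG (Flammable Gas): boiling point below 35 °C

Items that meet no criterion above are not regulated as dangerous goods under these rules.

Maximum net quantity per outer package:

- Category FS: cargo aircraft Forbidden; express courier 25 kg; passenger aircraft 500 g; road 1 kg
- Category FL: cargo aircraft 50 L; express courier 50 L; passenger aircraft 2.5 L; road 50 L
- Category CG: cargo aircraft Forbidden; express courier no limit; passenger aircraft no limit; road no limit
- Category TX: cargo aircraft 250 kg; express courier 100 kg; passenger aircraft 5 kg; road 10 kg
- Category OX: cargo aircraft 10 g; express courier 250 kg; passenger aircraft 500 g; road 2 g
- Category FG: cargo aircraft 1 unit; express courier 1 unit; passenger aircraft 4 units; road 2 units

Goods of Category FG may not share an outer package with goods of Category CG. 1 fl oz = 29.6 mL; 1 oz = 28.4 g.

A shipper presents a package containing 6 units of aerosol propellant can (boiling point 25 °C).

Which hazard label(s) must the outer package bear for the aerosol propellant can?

Category FG

The aerosol propellant can has boiling point 25 °C, which is < 35 °C, so it is Category FG (Flammable Gas).
Only the Category FG label is required.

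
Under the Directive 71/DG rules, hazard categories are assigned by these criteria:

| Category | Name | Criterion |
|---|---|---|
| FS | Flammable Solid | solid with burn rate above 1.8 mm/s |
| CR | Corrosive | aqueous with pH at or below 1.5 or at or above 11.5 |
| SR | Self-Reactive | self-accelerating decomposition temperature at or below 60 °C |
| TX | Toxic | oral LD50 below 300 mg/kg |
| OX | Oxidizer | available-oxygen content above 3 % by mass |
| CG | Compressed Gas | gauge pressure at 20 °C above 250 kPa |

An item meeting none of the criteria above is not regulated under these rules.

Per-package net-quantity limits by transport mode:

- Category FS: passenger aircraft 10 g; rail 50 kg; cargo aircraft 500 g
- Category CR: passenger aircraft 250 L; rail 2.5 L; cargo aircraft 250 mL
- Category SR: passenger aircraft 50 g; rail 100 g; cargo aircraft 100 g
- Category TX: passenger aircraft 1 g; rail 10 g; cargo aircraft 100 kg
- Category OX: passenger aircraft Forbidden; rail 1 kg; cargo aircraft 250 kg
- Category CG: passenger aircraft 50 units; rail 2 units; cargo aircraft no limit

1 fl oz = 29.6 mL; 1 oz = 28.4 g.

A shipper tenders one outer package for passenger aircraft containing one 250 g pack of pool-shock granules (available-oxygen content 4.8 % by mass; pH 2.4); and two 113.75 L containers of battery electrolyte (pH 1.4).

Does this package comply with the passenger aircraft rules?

The pool-shock granules have available-oxygen content 4.8 % by mass, which is > 3 % by mass, so they are Category OX (Oxidizer).
The battery electrolyte has pH 1.4, which is ≤ 1.5, so it is Category CR (Corrosive).
Category CR quantity: two 113.75 L containers = 227.5 L.
That is within the Category CR passenger aircraft limit of 250 L.
Category OX quantity: 250 g.
By passenger aircraft, Category OX is Forbidden regardless of quantity.

No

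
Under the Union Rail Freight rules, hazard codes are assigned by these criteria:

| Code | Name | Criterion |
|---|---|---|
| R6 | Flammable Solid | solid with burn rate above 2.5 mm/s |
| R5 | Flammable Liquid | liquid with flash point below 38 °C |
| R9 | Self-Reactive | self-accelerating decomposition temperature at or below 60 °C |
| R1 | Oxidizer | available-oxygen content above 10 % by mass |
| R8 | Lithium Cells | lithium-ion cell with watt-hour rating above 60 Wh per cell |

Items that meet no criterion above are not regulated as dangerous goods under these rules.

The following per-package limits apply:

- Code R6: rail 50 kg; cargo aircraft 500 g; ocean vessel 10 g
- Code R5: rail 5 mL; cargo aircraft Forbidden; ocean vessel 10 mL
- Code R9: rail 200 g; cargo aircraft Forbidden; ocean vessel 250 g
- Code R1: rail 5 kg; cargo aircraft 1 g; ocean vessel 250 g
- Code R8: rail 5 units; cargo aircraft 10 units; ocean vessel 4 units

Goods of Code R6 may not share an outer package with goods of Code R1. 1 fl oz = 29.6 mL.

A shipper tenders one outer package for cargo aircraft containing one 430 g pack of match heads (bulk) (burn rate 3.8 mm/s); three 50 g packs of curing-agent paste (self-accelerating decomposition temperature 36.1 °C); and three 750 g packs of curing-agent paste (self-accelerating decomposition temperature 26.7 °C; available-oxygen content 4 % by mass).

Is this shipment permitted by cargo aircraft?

No

The match heads (bulk) have burn rate 3.8 mm/s, which is > 2.5 mm/s, so they are Code R6 (Flammable Solid).
The curing-agent paste has self-accelerating decomposition temperature 36.1 °C, which is ≤ 60 °C, so it is Code R9 (Self-Reactive).
Self-accelerating decomposition temperature 26.7 °C meets the Code R9 criterion (Self-Reactive), so the curing-agent paste is Code R9.
Code R9 net quantity: (three 50 g packs = 150 g) + (three 750 g packs = 2.25 kg) = 2.4 kg.
By cargo aircraft, Code R9 is Forbidden regardless of quantity.
Code R6 quantity: 430 g.
430 g is within the cargo aircraft limit of 500 g for Code R6.
The segregation rule (Code R6 with Code R1) does not apply to Code R9 with Code R6.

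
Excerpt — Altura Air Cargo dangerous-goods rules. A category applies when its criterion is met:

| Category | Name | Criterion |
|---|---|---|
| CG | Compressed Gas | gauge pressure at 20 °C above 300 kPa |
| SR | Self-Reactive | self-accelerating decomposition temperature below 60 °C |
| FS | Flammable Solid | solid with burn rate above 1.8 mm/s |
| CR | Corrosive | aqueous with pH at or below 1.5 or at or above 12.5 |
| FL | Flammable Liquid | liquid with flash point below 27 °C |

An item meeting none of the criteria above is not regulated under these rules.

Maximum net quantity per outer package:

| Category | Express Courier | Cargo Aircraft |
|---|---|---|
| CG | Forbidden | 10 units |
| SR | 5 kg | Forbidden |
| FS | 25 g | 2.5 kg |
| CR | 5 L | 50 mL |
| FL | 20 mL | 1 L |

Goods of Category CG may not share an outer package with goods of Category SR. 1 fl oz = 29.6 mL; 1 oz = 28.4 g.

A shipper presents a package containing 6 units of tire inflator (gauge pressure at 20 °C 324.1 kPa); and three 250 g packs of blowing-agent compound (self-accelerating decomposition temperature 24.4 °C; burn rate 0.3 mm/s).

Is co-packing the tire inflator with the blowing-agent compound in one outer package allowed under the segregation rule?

No

The tire inflator has gauge pressure at 20 °C 324.1 kPa, which is > 300 kPa, so it is Category CG (Compressed Gas).
Self-accelerating decomposition temperature 24.4 °C meets the Category SR criterion (Self-Reactive), so the blowing-agent compound is Category SR.
Category CG and Category SR may not share an outer package.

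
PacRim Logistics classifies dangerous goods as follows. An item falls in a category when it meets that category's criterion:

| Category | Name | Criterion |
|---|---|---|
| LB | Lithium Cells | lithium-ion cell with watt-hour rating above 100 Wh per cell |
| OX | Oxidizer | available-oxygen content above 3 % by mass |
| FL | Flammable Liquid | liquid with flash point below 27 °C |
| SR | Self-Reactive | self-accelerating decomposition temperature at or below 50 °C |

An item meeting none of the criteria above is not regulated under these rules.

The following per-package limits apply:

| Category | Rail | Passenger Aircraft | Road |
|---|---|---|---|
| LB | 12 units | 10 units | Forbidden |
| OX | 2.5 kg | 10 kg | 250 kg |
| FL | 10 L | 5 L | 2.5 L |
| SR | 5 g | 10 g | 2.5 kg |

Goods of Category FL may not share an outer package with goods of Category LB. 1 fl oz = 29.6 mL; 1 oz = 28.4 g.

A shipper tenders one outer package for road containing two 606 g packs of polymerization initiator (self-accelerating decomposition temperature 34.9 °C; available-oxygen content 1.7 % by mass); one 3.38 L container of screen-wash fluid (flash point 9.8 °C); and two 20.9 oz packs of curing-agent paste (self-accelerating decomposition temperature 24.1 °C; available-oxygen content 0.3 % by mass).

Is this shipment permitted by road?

Self-accelerating decomposition temperature 34.9 °C meets the Category SR criterion (Self-Reactive), so the polymerization initiator is Category SR.
Screen-wash fluid: flash point 9.8 °C < 27 °C → Category FL (Flammable Liquid).
Self-accelerating decomposition temperature 24.1 °C meets the Category SR criterion (Self-Reactive), so the curing-agent paste is Category SR.
Category SR net quantity: (two 606 g packs = 1.212 kg) + (two 20.9 oz packs = 1187.12 g) = 2399.12 g.
2399.12 g is within the road limit of 2.5 kg for Category SR.
Category FL quantity: 3.38 L.
3.38 L > 2.5 L (road limit, Category FL) — over the limit.
The segregation rule (Category FL with Category LB) does not apply to Category SR with Category FL.

No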